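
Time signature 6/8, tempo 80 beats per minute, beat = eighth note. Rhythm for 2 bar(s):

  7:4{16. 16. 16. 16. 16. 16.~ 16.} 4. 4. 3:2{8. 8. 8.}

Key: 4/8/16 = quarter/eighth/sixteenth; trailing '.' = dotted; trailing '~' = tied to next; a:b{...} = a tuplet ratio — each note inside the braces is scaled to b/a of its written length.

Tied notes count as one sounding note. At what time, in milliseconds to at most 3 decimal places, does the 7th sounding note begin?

1. 0.0ms @ 0 + 321.429ms (3/7)
2. 321.429ms @ 3/7 + 321.429ms (3/7)
3. 642.857ms @ 6/7 + 321.429ms (3/7)
4. 964.286ms @ 9/7 + 321.429ms (3/7)
5. 1285.714ms @ 12/7 + 321.429ms (3/7)
6. 1607.143ms @ 15/7 + 642.857ms (6/7)
7. 2250.0ms @ 3 + 2250.0ms (3)
8. 4500.0ms @ 6 + 2250.0ms (3)
9. 6750.0ms @ 9 + 750.0ms (1)
10. 7500.0ms @ 10 + 750.0ms (1)
11. 8250.0ms @ 11 + 750.0ms (1)

note 7 onset = 3b = 2250.0ms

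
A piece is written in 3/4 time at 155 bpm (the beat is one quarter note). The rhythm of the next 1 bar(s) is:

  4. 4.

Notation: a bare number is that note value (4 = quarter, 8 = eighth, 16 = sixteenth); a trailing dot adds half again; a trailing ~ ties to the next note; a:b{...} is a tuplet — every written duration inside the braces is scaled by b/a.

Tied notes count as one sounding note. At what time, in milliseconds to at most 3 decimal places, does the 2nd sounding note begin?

1. 0.0ms @ 0 + 580.645ms (3/2)
2. 580.645ms @ 3/2 + 580.645ms (3/2)

note 2 onset = 3/2b = 580.645ms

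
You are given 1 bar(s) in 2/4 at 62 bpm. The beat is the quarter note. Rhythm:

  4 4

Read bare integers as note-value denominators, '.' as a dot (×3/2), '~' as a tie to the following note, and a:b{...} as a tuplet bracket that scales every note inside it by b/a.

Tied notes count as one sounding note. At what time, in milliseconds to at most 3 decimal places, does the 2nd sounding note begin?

1. 0.0ms @ 0 + 967.742ms (1)
2. 967.742ms @ 1 + 967.742ms (1)

note 2 onset = 1b = 967.742ms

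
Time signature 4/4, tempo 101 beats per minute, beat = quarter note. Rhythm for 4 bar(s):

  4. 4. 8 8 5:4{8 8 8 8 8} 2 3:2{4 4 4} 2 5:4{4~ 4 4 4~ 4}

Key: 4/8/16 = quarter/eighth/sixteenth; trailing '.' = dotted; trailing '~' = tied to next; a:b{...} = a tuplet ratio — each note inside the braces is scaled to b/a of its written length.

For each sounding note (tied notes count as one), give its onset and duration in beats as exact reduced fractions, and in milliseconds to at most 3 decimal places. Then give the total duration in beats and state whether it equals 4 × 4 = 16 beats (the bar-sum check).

1) 0.0ms=0b +891.089ms=3/2b
2) 891.089ms=3/2b +891.089ms=3/2b
3) 1782.178ms=3b +297.03ms=1/2b
4) 2079.208ms=7/2b +297.03ms=1/2b
5) 2376.238ms=4b +237.624ms=2/5b
6) 2613.861ms=22/5b +237.624ms=2/5b
7) 2851.485ms=24/5b +237.624ms=2/5b
8) 3089.109ms=26/5b +237.624ms=2/5b
9) 3326.733ms=28/5b +237.624ms=2/5b
10) 3564.356ms=6b +1188.119ms=2b
11) 4752.475ms=8b +396.04ms=2/3b
12) 5148.515ms=26/3b +396.04ms=2/3b
13) 5544.554ms=28/3b +396.04ms=2/3b
14) 5940.594ms=10b +1188.119ms=2b
15) 7128.713ms=12b +950.495ms=8/5b
16) 8079.208ms=68/5b +475.248ms=4/5b
17) 8554.455ms=72/5b +950.495ms=8/5b
Σ=16b of 16 (101bpm 4/4) — PASS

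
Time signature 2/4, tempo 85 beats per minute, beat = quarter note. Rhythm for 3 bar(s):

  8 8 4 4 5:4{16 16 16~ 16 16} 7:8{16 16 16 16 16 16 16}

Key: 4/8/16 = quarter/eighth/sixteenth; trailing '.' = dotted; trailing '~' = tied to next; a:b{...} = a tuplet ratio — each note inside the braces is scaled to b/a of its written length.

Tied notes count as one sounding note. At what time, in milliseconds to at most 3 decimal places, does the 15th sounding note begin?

1. 0.0ms @ 0 + 352.941ms (1/2)
2. 352.941ms @ 1/2 + 352.941ms (1/2)
3. 705.882ms @ 1 + 705.882ms (1)
4. 1411.765ms @ 2 + 705.882ms (1)
5. 2117.647ms @ 3 + 141.176ms (1/5)
6. 2258.824ms @ 16/5 + 141.176ms (1/5)
7. 2400.0ms @ 17/5 + 282.353ms (2/5)
8. 2682.353ms @ 19/5 + 141.176ms (1/5)
9. 2823.529ms @ 4 + 201.681ms (2/7)
10. 3025.21ms @ 30/7 + 201.681ms (2/7)
11. 3226.891ms @ 32/7 + 201.681ms (2/7)
12. 3428.571ms @ 34/7 + 201.681ms (2/7)
13. 3630.252ms @ 36/7 + 201.681ms (2/7)
14. 3831.933ms @ 38/7 + 201.681ms (2/7)
15. 4033.613ms @ 40/7 + 201.681ms (2/7)

note 15 onset = 40/7b = 4033.613ms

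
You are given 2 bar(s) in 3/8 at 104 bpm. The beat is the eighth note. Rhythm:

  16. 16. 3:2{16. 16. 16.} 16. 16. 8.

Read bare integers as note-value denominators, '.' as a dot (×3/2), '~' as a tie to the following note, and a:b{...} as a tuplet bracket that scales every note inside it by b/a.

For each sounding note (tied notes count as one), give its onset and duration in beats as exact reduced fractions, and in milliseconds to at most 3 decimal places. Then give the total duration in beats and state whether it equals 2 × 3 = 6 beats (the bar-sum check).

1) 0.0ms=0b +432.692ms=3/4b
2) 432.692ms=3/4b +432.692ms=3/4b
3) 865.385ms=3/2b +288.462ms=1/2b
4) 1153.846ms=2b +288.462ms=1/2b
5) 1442.308ms=5/2b +288.462ms=1/2b
6) 1730.769ms=3b +432.692ms=3/4b
7) 2163.462ms=15/4b +432.692ms=3/4b
8) 2596.154ms=9/2b +865.385ms=3/2b
Σ=6b of 6 (104bpm 3/8) — PASS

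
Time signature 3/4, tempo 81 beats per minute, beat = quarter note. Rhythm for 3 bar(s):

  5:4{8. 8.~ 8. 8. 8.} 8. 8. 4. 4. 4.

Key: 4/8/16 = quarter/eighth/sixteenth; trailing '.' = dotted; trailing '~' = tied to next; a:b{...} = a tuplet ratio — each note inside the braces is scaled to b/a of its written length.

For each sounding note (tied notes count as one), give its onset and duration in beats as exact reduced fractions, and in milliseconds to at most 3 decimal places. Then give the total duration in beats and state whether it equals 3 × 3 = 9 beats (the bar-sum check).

1) 0.0ms=0b +444.444ms=3/5b
2) 444.444ms=3/5b +888.889ms=6/5b
3) 1333.333ms=9/5b +444.444ms=3/5b
4) 1777.778ms=12/5b +444.444ms=3/5b
5) 2222.222ms=3b +555.556ms=3/4b
6) 2777.778ms=15/4b +555.556ms=3/4b
7) 3333.333ms=9/2b +1111.111ms=3/2b
8) 4444.444ms=6b +1111.111ms=3/2b
9) 5555.556ms=15/2b +1111.111ms=3/2b
Σ=9b of 9 (81bpm 3/4) — PASS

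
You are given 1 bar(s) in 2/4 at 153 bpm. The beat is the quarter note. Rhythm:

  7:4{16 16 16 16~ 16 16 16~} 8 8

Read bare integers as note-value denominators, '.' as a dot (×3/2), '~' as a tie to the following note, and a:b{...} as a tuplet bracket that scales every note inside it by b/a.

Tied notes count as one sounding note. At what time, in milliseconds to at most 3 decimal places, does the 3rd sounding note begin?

note 3 onset = 2/7b = 112.045ms

1. 0.0ms @ 0 + 56.022ms (1/7)
2. 56.022ms @ 1/7 + 56.022ms (1/7)
3. 112.045ms @ 2/7 + 56.022ms (1/7)
4. 168.067ms @ 3/7 + 112.045ms (2/7)
5. 280.112ms @ 5/7 + 56.022ms (1/7)
6. 336.134ms @ 6/7 + 252.101ms (9/14)
7. 588.235ms @ 3/2 + 196.078ms (1/2)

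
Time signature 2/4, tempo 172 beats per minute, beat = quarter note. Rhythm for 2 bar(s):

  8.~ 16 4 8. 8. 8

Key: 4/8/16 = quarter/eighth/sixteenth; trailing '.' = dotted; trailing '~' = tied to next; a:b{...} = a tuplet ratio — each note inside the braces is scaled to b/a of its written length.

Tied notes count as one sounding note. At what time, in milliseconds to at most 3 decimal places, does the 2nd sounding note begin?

note 2 onset = 1b = 348.837ms

1. 0.0ms @ 0 + 348.837ms (1)
2. 348.837ms @ 1 + 348.837ms (1)
3. 697.674ms @ 2 + 261.628ms (3/4)
4. 959.302ms @ 11/4 + 261.628ms (3/4)
5. 1220.93ms @ 7/2 + 174.419ms (1/2)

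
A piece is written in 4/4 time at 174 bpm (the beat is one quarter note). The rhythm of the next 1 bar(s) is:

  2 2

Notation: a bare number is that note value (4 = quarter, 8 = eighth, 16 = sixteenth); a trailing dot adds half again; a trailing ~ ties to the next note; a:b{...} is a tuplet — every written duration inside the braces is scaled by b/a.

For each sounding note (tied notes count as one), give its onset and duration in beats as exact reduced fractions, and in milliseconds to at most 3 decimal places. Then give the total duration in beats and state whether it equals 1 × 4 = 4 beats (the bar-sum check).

1) 0.0ms=0b +689.655ms=2b
2) 689.655ms=2b +689.655ms=2b
Σ=4b of 4 (174bpm 4/4) — PASS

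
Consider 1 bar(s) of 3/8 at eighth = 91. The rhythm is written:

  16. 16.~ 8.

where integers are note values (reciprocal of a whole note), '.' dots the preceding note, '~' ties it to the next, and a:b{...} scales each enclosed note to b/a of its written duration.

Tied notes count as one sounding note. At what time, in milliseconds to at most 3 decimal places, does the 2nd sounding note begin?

1. 0.0ms @ 0 + 494.505ms (3/4)
2. 494.505ms @ 3/4 + 1483.516ms (9/4)

note 2 onset = 3/4b = 494.505ms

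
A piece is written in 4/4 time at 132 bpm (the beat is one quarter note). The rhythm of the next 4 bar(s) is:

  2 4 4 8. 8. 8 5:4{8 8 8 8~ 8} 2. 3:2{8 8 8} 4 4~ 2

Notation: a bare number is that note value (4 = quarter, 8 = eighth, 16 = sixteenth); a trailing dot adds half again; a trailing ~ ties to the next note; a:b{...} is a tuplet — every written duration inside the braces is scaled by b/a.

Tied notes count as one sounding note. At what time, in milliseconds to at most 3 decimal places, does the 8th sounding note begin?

note 8 onset = 32/5b = 2909.091ms

1. 0.0ms @ 0 + 909.091ms (2)
2. 909.091ms @ 2 + 454.545ms (1)
3. 1363.636ms @ 3 + 454.545ms (1)
4. 1818.182ms @ 4 + 340.909ms (3/4)
5. 2159.091ms @ 19/4 + 340.909ms (3/4)
6. 2500.0ms @ 11/2 + 227.273ms (1/2)
7. 2727.273ms @ 6 + 181.818ms (2/5)
8. 2909.091ms @ 32/5 + 181.818ms (2/5)
9. 3090.909ms @ 34/5 + 181.818ms (2/5)
10. 3272.727ms @ 36/5 + 363.636ms (4/5)
11. 3636.364ms @ 8 + 1363.636ms (3)
12. 5000.0ms @ 11 + 151.515ms (1/3)
13. 5151.515ms @ 34/3 + 151.515ms (1/3)
14. 5303.03ms @ 35/3 + 151.515ms (1/3)
15. 5454.545ms @ 12 + 454.545ms (1)
16. 5909.091ms @ 13 + 1363.636ms (3)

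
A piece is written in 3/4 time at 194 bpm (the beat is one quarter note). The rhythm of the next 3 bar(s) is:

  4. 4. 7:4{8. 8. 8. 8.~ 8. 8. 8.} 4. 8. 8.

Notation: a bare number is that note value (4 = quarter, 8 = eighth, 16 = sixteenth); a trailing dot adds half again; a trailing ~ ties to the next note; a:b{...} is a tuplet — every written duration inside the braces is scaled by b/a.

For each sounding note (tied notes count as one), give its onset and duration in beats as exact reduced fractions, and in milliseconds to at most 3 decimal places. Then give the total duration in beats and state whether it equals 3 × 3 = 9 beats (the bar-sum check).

1) 0.0ms=0b +463.918ms=3/2b
2) 463.918ms=3/2b +463.918ms=3/2b
3) 927.835ms=3b +132.548ms=3/7b
4) 1060.383ms=24/7b +132.548ms=3/7b
5) 1192.931ms=27/7b +132.548ms=3/7b
6) 1325.479ms=30/7b +265.096ms=6/7b
7) 1590.574ms=36/7b +132.548ms=3/7b
8) 1723.122ms=39/7b +132.548ms=3/7b
9) 1855.67ms=6b +463.918ms=3/2b
10) 2319.588ms=15/2b +231.959ms=3/4b
11) 2551.546ms=33/4b +231.959ms=3/4b
Σ=9b of 9 (194bpm 3/4) — PASS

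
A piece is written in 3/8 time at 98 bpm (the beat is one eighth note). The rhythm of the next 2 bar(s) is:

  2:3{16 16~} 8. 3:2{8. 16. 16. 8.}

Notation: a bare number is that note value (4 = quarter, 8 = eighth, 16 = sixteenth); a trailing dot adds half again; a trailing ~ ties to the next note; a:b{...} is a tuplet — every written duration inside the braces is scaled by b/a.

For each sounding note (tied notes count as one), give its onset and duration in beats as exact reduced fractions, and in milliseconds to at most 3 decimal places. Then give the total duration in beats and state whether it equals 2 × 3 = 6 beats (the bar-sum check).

1) 0.0ms=0b +459.184ms=3/4b
2) 459.184ms=3/4b +1377.551ms=9/4b
3) 1836.735ms=3b +612.245ms=1b
4) 2448.98ms=4b +306.122ms=1/2b
5) 2755.102ms=9/2b +306.122ms=1/2b
6) 3061.224ms=5b +612.245ms=1b
Σ=6b of 6 (98bpm 3/8) — PASS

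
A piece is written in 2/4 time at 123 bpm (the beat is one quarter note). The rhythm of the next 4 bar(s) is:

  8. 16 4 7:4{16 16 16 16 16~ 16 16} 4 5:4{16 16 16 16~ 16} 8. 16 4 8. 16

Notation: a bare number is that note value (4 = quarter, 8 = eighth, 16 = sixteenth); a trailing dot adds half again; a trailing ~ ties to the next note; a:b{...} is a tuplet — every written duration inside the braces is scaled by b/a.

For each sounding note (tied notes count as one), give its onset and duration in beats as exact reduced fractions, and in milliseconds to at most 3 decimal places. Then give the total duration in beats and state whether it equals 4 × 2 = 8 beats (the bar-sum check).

1) 0.0ms=0b +365.854ms=3/4b
2) 365.854ms=3/4b +121.951ms=1/4b
3) 487.805ms=1b +487.805ms=1b
4) 975.61ms=2b +69.686ms=1/7b
5) 1045.296ms=15/7b +69.686ms=1/7b
6) 1114.983ms=16/7b +69.686ms=1/7b
7) 1184.669ms=17/7b +69.686ms=1/7b
8) 1254.355ms=18/7b +139.373ms=2/7b
9) 1393.728ms=20/7b +69.686ms=1/7b
10) 1463.415ms=3b +487.805ms=1b
11) 1951.22ms=4b +97.561ms=1/5b
12) 2048.78ms=21/5b +97.561ms=1/5b
13) 2146.341ms=22/5b +97.561ms=1/5b
14) 2243.902ms=23/5b +195.122ms=2/5b
15) 2439.024ms=5b +365.854ms=3/4b
16) 2804.878ms=23/4b +121.951ms=1/4b
17) 2926.829ms=6b +487.805ms=1b
18) 3414.634ms=7b +365.854ms=3/4b
19) 3780.488ms=31/4b +121.951ms=1/4b
Σ=8b of 8 (123bpm 2/4) — PASS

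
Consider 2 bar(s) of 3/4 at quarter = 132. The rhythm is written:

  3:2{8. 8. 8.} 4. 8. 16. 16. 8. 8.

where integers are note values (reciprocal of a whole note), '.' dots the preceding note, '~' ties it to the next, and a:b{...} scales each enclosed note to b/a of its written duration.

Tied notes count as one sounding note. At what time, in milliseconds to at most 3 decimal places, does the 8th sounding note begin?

1. 0.0ms @ 0 + 227.273ms (1/2)
2. 227.273ms @ 1/2 + 227.273ms (1/2)
3. 454.545ms @ 1 + 227.273ms (1/2)
4. 681.818ms @ 3/2 + 681.818ms (3/2)
5. 1363.636ms @ 3 + 340.909ms (3/4)
6. 1704.545ms @ 15/4 + 170.455ms (3/8)
7. 1875.0ms @ 33/8 + 170.455ms (3/8)
8. 2045.455ms @ 9/2 + 340.909ms (3/4)
9. 2386.364ms @ 21/4 + 340.909ms (3/4)

note 8 onset = 9/2b = 2045.455ms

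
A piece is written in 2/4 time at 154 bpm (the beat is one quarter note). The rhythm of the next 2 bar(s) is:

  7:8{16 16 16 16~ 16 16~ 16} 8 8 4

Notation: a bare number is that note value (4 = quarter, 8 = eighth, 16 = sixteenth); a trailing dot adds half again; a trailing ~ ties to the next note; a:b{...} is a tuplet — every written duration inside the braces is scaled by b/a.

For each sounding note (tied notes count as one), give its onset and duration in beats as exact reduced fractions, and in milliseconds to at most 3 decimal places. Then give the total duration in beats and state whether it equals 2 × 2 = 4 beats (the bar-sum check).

1) 0.0ms=0b +111.317ms=2/7b
2) 111.317ms=2/7b +111.317ms=2/7b
3) 222.635ms=4/7b +111.317ms=2/7b
4) 333.952ms=6/7b +222.635ms=4/7b
5) 556.586ms=10/7b +222.635ms=4/7b
6) 779.221ms=2b +194.805ms=1/2b
7) 974.026ms=5/2b +194.805ms=1/2b
8) 1168.831ms=3b +389.61ms=1b
Σ=4b of 4 (154bpm 2/4) — PASS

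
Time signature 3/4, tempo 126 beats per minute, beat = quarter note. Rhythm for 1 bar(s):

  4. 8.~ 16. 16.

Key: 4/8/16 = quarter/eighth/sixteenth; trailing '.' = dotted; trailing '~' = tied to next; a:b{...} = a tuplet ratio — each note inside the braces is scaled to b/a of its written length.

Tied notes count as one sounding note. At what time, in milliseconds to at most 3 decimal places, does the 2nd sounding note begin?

1. 0.0ms @ 0 + 714.286ms (3/2)
2. 714.286ms @ 3/2 + 535.714ms (9/8)
3. 1250.0ms @ 21/8 + 178.571ms (3/8)

note 2 onset = 3/2b = 714.286ms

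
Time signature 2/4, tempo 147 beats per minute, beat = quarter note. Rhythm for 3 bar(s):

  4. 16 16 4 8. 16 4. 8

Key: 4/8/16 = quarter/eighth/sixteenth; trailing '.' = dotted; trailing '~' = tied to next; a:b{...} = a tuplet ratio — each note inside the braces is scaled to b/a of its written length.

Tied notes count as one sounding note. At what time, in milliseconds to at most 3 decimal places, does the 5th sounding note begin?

note 5 onset = 3b = 1224.49ms

1. 0.0ms @ 0 + 612.245ms (3/2)
2. 612.245ms @ 3/2 + 102.041ms (1/4)
3. 714.286ms @ 7/4 + 102.041ms (1/4)
4. 816.327ms @ 2 + 408.163ms (1)
5. 1224.49ms @ 3 + 306.122ms (3/4)
6. 1530.612ms @ 15/4 + 102.041ms (1/4)
7. 1632.653ms @ 4 + 612.245ms (3/2)
8. 2244.898ms @ 11/2 + 204.082ms (1/2)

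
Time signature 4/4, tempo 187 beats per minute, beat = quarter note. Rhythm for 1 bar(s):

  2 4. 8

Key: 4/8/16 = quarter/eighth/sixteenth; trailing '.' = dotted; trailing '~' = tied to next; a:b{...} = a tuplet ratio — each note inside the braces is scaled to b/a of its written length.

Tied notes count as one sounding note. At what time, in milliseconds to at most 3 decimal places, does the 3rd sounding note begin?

1. 0.0ms @ 0 + 641.711ms (2)
2. 641.711ms @ 2 + 481.283ms (3/2)
3. 1122.995ms @ 7/2 + 160.428ms (1/2)

note 3 onset = 7/2b = 1122.995ms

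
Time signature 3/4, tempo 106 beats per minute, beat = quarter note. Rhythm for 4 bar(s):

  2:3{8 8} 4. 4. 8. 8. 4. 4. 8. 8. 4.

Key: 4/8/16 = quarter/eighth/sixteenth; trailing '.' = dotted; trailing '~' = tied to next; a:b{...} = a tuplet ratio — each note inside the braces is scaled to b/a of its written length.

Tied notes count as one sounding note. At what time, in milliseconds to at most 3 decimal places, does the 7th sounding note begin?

note 7 onset = 6b = 3396.226ms

1. 0.0ms @ 0 + 424.528ms (3/4)
2. 424.528ms @ 3/4 + 424.528ms (3/4)
3. 849.057ms @ 3/2 + 849.057ms (3/2)
4. 1698.113ms @ 3 + 849.057ms (3/2)
5. 2547.17ms @ 9/2 + 424.528ms (3/4)
6. 2971.698ms @ 21/4 + 424.528ms (3/4)
7. 3396.226ms @ 6 + 849.057ms (3/2)
8. 4245.283ms @ 15/2 + 849.057ms (3/2)
9. 5094.34ms @ 9 + 424.528ms (3/4)
10. 5518.868ms @ 39/4 + 424.528ms (3/4)
11. 5943.396ms @ 21/2 + 849.057ms (3/2)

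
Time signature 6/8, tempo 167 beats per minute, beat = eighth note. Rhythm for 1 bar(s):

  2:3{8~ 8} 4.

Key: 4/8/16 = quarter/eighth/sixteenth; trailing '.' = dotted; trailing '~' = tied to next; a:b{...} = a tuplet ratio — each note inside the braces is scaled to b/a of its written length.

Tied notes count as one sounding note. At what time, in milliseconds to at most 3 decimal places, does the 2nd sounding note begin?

1. 0.0ms @ 0 + 1077.844ms (3)
2. 1077.844ms @ 3 + 1077.844ms (3)

note 2 onset = 3b = 1077.844ms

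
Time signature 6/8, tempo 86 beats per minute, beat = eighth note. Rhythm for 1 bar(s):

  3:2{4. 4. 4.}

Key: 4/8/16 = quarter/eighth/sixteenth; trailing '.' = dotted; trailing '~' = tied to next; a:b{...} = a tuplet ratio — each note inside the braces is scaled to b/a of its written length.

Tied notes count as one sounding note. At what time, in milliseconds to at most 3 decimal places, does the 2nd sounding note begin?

note 2 onset = 2b = 1395.349ms

1. 0.0ms @ 0 + 1395.349ms (2)
2. 1395.349ms @ 2 + 1395.349ms (2)
3. 2790.698ms @ 4 + 1395.349ms (2)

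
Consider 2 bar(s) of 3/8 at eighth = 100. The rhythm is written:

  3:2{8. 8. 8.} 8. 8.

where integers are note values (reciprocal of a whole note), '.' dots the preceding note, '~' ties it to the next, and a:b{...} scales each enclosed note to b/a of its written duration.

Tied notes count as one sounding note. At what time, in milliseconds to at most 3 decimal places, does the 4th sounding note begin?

1. 0.0ms @ 0 + 600.0ms (1)
2. 600.0ms @ 1 + 600.0ms (1)
3. 1200.0ms @ 2 + 600.0ms (1)
4. 1800.0ms @ 3 + 900.0ms (3/2)
5. 2700.0ms @ 9/2 + 900.0ms (3/2)

note 4 onset = 3b = 1800.0ms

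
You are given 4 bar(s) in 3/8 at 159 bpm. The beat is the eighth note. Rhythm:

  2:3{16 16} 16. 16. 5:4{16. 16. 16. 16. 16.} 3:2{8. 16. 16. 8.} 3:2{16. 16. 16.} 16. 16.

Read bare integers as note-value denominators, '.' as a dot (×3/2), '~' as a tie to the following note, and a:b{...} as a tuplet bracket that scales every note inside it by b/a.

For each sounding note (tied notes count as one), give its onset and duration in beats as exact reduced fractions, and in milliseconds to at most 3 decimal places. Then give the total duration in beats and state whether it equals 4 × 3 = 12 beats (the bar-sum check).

1) 0.0ms=0b +283.019ms=3/4b
2) 283.019ms=3/4b +283.019ms=3/4b
3) 566.038ms=3/2b +283.019ms=3/4b
4) 849.057ms=9/4b +283.019ms=3/4b
5) 1132.075ms=3b +226.415ms=3/5b
6) 1358.491ms=18/5b +226.415ms=3/5b
7) 1584.906ms=21/5b +226.415ms=3/5b
8) 1811.321ms=24/5b +226.415ms=3/5b
9) 2037.736ms=27/5b +226.415ms=3/5b
10) 2264.151ms=6b +377.358ms=1b
11) 2641.509ms=7b +188.679ms=1/2b
12) 2830.189ms=15/2b +188.679ms=1/2b
13) 3018.868ms=8b +377.358ms=1b
14) 3396.226ms=9b +188.679ms=1/2b
15) 3584.906ms=19/2b +188.679ms=1/2b
16) 3773.585ms=10b +188.679ms=1/2b
17) 3962.264ms=21/2b +283.019ms=3/4b
18) 4245.283ms=45/4b +283.019ms=3/4b
Σ=12b of 12 (159bpm 3/8) — PASS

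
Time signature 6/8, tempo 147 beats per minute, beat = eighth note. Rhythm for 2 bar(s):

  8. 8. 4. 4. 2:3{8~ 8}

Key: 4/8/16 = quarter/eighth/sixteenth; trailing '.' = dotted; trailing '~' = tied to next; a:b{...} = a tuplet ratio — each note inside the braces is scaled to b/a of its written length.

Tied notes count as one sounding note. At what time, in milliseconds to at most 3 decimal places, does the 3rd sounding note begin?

note 3 onset = 3b = 1224.49ms

1. 0.0ms @ 0 + 612.245ms (3/2)
2. 612.245ms @ 3/2 + 612.245ms (3/2)
3. 1224.49ms @ 3 + 1224.49ms (3)
4. 2448.98ms @ 6 + 1224.49ms (3)
5. 3673.469ms @ 9 + 1224.49ms (3)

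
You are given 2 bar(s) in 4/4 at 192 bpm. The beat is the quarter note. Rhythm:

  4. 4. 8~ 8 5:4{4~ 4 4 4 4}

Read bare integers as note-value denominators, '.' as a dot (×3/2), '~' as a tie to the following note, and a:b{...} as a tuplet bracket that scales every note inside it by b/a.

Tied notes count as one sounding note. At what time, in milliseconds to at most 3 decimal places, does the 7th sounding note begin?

note 7 onset = 36/5b = 2250.0ms

1. 0.0ms @ 0 + 468.75ms (3/2)
2. 468.75ms @ 3/2 + 468.75ms (3/2)
3. 937.5ms @ 3 + 312.5ms (1)
4. 1250.0ms @ 4 + 500.0ms (8/5)
5. 1750.0ms @ 28/5 + 250.0ms (4/5)
6. 2000.0ms @ 32/5 + 250.0ms (4/5)
7. 2250.0ms @ 36/5 + 250.0ms (4/5)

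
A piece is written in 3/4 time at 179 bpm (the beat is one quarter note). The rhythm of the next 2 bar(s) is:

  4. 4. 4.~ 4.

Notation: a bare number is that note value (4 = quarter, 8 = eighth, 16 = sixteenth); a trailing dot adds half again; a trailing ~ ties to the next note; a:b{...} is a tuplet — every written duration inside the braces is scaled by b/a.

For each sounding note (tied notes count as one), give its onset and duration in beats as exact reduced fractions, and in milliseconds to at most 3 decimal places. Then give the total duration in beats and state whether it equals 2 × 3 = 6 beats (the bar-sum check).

1) 0.0ms=0b +502.793ms=3/2b
2) 502.793ms=3/2b +502.793ms=3/2b
3) 1005.587ms=3b +1005.587ms=3b
Σ=6b of 6 (179bpm 3/4) — PASS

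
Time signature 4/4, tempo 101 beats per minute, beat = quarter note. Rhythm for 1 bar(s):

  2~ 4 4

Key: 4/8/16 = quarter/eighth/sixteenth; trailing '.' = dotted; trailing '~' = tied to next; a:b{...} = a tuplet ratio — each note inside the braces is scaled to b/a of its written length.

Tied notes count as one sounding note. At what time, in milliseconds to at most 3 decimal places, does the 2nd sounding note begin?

note 2 onset = 3b = 1782.178ms

1. 0.0ms @ 0 + 1782.178ms (3)
2. 1782.178ms @ 3 + 594.059ms (1)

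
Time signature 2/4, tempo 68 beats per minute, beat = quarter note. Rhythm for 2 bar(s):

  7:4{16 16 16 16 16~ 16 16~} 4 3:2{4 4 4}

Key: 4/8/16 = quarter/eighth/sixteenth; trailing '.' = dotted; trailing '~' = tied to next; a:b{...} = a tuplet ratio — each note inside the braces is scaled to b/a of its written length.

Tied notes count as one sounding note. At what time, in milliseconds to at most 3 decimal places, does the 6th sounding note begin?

note 6 onset = 6/7b = 756.303ms

1. 0.0ms @ 0 + 126.05ms (1/7)
2. 126.05ms @ 1/7 + 126.05ms (1/7)
3. 252.101ms @ 2/7 + 126.05ms (1/7)
4. 378.151ms @ 3/7 + 126.05ms (1/7)
5. 504.202ms @ 4/7 + 252.101ms (2/7)
6. 756.303ms @ 6/7 + 1008.403ms (8/7)
7. 1764.706ms @ 2 + 588.235ms (2/3)
8. 2352.941ms @ 8/3 + 588.235ms (2/3)
9. 2941.176ms @ 10/3 + 588.235ms (2/3)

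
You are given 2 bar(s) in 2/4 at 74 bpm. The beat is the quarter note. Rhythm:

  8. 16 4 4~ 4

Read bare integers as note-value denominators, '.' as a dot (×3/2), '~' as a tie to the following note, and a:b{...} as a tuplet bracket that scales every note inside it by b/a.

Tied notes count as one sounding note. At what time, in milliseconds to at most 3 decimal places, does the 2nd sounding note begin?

1. 0.0ms @ 0 + 608.108ms (3/4)
2. 608.108ms @ 3/4 + 202.703ms (1/4)
3. 810.811ms @ 1 + 810.811ms (1)
4. 1621.622ms @ 2 + 1621.622ms (2)

note 2 onset = 3/4b = 608.108ms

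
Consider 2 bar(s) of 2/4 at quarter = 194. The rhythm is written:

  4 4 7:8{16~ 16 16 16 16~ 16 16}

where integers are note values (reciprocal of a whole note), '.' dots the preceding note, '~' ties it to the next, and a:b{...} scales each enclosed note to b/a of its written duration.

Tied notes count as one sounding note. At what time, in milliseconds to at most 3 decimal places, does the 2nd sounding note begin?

1. 0.0ms @ 0 + 309.278ms (1)
2. 309.278ms @ 1 + 309.278ms (1)
3. 618.557ms @ 2 + 176.73ms (4/7)
4. 795.287ms @ 18/7 + 88.365ms (2/7)
5. 883.652ms @ 20/7 + 88.365ms (2/7)
6. 972.018ms @ 22/7 + 176.73ms (4/7)
7. 1148.748ms @ 26/7 + 88.365ms (2/7)

note 2 onset = 1b = 309.278ms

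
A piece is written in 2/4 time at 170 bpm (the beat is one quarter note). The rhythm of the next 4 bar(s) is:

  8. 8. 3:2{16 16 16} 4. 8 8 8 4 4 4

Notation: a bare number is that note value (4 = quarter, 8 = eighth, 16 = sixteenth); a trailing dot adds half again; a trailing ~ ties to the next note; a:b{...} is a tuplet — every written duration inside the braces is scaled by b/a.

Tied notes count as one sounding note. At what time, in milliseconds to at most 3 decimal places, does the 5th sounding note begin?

note 5 onset = 11/6b = 647.059ms

1. 0.0ms @ 0 + 264.706ms (3/4)
2. 264.706ms @ 3/4 + 264.706ms (3/4)
3. 529.412ms @ 3/2 + 58.824ms (1/6)
4. 588.235ms @ 5/3 + 58.824ms (1/6)
5. 647.059ms @ 11/6 + 58.824ms (1/6)
6. 705.882ms @ 2 + 529.412ms (3/2)
7. 1235.294ms @ 7/2 + 176.471ms (1/2)
8. 1411.765ms @ 4 + 176.471ms (1/2)
9. 1588.235ms @ 9/2 + 176.471ms (1/2)
10. 1764.706ms @ 5 + 352.941ms (1)
11. 2117.647ms @ 6 + 352.941ms (1)
12. 2470.588ms @ 7 + 352.941ms (1)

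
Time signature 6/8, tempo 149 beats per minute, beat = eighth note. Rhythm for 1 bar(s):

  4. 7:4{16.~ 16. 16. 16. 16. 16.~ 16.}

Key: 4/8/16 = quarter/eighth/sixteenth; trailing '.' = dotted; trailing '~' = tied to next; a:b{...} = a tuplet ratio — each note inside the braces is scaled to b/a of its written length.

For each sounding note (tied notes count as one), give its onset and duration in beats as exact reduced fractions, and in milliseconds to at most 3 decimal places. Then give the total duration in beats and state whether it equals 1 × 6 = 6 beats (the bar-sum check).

1) 0.0ms=0b +1208.054ms=3b
2) 1208.054ms=3b +345.158ms=6/7b
3) 1553.212ms=27/7b +172.579ms=3/7b
4) 1725.791ms=30/7b +172.579ms=3/7b
5) 1898.37ms=33/7b +172.579ms=3/7b
6) 2070.949ms=36/7b +345.158ms=6/7b
Σ=6b of 6 (149bpm 6/8) — PASS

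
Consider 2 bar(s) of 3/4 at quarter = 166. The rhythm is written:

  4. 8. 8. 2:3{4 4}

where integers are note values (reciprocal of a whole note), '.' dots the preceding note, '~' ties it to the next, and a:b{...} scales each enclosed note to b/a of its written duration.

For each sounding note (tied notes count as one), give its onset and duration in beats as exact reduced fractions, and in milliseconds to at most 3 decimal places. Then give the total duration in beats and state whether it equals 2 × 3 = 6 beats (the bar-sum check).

1) 0.0ms=0b +542.169ms=3/2b
2) 542.169ms=3/2b +271.084ms=3/4b
3) 813.253ms=9/4b +271.084ms=3/4b
4) 1084.337ms=3b +542.169ms=3/2b
5) 1626.506ms=9/2b +542.169ms=3/2b
Σ=6b of 6 (166bpm 3/4) — PASS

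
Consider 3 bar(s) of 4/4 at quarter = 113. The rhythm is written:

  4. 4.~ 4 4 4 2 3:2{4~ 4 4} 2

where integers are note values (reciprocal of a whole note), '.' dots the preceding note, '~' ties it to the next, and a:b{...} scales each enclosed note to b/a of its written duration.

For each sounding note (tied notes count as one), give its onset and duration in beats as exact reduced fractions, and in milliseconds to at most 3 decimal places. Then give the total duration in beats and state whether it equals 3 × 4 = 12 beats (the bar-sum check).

1) 0.0ms=0b +796.46ms=3/2b
2) 796.46ms=3/2b +1327.434ms=5/2b
3) 2123.894ms=4b +530.973ms=1b
4) 2654.867ms=5b +530.973ms=1b
5) 3185.841ms=6b +1061.947ms=2b
6) 4247.788ms=8b +707.965ms=4/3b
7) 4955.752ms=28/3b +353.982ms=2/3b
8) 5309.735ms=10b +1061.947ms=2b
Σ=12b of 12 (113bpm 4/4) — PASS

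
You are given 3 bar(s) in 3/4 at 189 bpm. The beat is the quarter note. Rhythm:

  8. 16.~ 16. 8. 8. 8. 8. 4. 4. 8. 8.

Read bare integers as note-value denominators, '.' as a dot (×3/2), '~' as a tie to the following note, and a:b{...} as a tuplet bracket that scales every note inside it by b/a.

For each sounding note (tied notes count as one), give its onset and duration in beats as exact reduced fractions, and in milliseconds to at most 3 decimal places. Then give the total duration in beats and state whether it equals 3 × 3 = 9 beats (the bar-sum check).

1) 0.0ms=0b +238.095ms=3/4b
2) 238.095ms=3/4b +238.095ms=3/4b
3) 476.19ms=3/2b +238.095ms=3/4b
4) 714.286ms=9/4b +238.095ms=3/4b
5) 952.381ms=3b +238.095ms=3/4b
6) 1190.476ms=15/4b +238.095ms=3/4b
7) 1428.571ms=9/2b +476.19ms=3/2b
8) 1904.762ms=6b +476.19ms=3/2b
9) 2380.952ms=15/2b +238.095ms=3/4b
10) 2619.048ms=33/4b +238.095ms=3/4b
Σ=9b of 9 (189bpm 3/4) — PASS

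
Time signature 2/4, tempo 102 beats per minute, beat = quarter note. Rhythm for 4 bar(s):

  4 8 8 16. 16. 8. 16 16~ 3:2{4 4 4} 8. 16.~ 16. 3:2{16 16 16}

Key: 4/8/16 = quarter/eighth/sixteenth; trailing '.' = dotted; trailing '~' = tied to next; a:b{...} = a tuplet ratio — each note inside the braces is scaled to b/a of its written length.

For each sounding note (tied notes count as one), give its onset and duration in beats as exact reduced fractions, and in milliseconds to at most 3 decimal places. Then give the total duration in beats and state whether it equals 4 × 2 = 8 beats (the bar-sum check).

1) 0.0ms=0b +588.235ms=1b
2) 588.235ms=1b +294.118ms=1/2b
3) 882.353ms=3/2b +294.118ms=1/2b
4) 1176.471ms=2b +220.588ms=3/8b
5) 1397.059ms=19/8b +220.588ms=3/8b
6) 1617.647ms=11/4b +441.176ms=3/4b
7) 2058.824ms=7/2b +147.059ms=1/4b
8) 2205.882ms=15/4b +539.216ms=11/12b
9) 2745.098ms=14/3b +392.157ms=2/3b
10) 3137.255ms=16/3b +392.157ms=2/3b
11) 3529.412ms=6b +441.176ms=3/4b
12) 3970.588ms=27/4b +441.176ms=3/4b
13) 4411.765ms=15/2b +98.039ms=1/6b
14) 4509.804ms=23/3b +98.039ms=1/6b
15) 4607.843ms=47/6b +98.039ms=1/6b
Σ=8b of 8 (102bpm 2/4) — PASS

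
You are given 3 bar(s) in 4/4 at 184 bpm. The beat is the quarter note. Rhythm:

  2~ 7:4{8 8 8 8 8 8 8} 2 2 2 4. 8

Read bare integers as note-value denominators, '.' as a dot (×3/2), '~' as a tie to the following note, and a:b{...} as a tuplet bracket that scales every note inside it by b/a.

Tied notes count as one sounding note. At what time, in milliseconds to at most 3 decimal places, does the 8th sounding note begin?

1. 0.0ms @ 0 + 745.342ms (16/7)
2. 745.342ms @ 16/7 + 93.168ms (2/7)
3. 838.509ms @ 18/7 + 93.168ms (2/7)
4. 931.677ms @ 20/7 + 93.168ms (2/7)
5. 1024.845ms @ 22/7 + 93.168ms (2/7)
6. 1118.012ms @ 24/7 + 93.168ms (2/7)
7. 1211.18ms @ 26/7 + 93.168ms (2/7)
8. 1304.348ms @ 4 + 652.174ms (2)
9. 1956.522ms @ 6 + 652.174ms (2)
10. 2608.696ms @ 8 + 652.174ms (2)
11. 3260.87ms @ 10 + 489.13ms (3/2)
12. 3750.0ms @ 23/2 + 163.043ms (1/2)

note 8 onset = 4b = 1304.348ms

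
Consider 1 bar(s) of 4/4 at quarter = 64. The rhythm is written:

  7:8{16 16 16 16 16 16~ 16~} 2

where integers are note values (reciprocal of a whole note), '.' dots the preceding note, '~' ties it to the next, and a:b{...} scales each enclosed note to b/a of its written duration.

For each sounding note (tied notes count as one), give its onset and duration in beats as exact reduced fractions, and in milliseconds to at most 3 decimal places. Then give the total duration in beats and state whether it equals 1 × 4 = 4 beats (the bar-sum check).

1) 0.0ms=0b +267.857ms=2/7b
2) 267.857ms=2/7b +267.857ms=2/7b
3) 535.714ms=4/7b +267.857ms=2/7b
4) 803.571ms=6/7b +267.857ms=2/7b
5) 1071.429ms=8/7b +267.857ms=2/7b
6) 1339.286ms=10/7b +2410.714ms=18/7b
Σ=4b of 4 (64bpm 4/4) — PASS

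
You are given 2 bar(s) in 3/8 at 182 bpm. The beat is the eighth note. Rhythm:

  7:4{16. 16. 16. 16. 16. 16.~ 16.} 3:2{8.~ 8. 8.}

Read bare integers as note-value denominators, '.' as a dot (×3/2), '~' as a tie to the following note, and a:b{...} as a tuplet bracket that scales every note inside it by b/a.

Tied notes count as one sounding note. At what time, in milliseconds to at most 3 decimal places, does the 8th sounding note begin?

1. 0.0ms @ 0 + 141.287ms (3/7)
2. 141.287ms @ 3/7 + 141.287ms (3/7)
3. 282.575ms @ 6/7 + 141.287ms (3/7)
4. 423.862ms @ 9/7 + 141.287ms (3/7)
5. 565.149ms @ 12/7 + 141.287ms (3/7)
6. 706.436ms @ 15/7 + 282.575ms (6/7)
7. 989.011ms @ 3 + 659.341ms (2)
8. 1648.352ms @ 5 + 329.67ms (1)

note 8 onset = 5b = 1648.352ms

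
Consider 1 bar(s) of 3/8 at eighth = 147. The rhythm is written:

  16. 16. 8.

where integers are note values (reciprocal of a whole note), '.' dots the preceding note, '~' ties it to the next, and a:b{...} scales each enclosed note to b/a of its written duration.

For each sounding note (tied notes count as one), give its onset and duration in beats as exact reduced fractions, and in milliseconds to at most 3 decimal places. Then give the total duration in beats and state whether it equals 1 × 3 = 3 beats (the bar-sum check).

1) 0.0ms=0b +306.122ms=3/4b
2) 306.122ms=3/4b +306.122ms=3/4b
3) 612.245ms=3/2b +612.245ms=3/2b
Σ=3b of 3 (147bpm 3/8) — PASS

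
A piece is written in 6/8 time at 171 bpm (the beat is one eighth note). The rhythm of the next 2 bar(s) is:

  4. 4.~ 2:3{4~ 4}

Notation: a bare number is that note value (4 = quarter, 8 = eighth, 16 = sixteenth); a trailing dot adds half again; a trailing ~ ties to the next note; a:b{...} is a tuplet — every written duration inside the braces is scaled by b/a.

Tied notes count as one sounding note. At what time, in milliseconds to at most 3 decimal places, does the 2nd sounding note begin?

1. 0.0ms @ 0 + 1052.632ms (3)
2. 1052.632ms @ 3 + 3157.895ms (9)

note 2 onset = 3b = 1052.632ms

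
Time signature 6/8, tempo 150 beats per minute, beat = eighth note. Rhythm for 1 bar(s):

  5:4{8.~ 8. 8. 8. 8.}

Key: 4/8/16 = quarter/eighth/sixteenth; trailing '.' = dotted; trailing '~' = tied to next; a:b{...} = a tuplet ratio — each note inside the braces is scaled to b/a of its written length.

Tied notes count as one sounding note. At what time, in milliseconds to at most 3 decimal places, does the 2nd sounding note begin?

note 2 onset = 12/5b = 960.0ms

1. 0.0ms @ 0 + 960.0ms (12/5)
2. 960.0ms @ 12/5 + 480.0ms (6/5)
3. 1440.0ms @ 18/5 + 480.0ms (6/5)
4. 1920.0ms @ 24/5 + 480.0ms (6/5)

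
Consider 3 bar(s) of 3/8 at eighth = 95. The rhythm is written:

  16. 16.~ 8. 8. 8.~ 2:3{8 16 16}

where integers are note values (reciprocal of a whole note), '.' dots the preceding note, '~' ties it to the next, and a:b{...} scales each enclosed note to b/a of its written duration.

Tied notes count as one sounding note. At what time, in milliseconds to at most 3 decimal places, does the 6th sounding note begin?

note 6 onset = 33/4b = 5210.526ms

1. 0.0ms @ 0 + 473.684ms (3/4)
2. 473.684ms @ 3/4 + 1421.053ms (9/4)
3. 1894.737ms @ 3 + 947.368ms (3/2)
4. 2842.105ms @ 9/2 + 1894.737ms (3)
5. 4736.842ms @ 15/2 + 473.684ms (3/4)
6. 5210.526ms @ 33/4 + 473.684ms (3/4)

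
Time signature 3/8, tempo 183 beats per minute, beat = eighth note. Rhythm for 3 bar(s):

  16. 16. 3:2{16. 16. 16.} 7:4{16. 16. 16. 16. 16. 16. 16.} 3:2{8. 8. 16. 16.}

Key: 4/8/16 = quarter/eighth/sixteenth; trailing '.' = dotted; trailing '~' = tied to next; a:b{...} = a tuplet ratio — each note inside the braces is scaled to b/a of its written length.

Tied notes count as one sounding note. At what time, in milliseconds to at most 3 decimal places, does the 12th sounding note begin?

1. 0.0ms @ 0 + 245.902ms (3/4)
2. 245.902ms @ 3/4 + 245.902ms (3/4)
3. 491.803ms @ 3/2 + 163.934ms (1/2)
4. 655.738ms @ 2 + 163.934ms (1/2)
5. 819.672ms @ 5/2 + 163.934ms (1/2)
6. 983.607ms @ 3 + 140.515ms (3/7)
7. 1124.122ms @ 24/7 + 140.515ms (3/7)
8. 1264.637ms @ 27/7 + 140.515ms (3/7)
9. 1405.152ms @ 30/7 + 140.515ms (3/7)
10. 1545.667ms @ 33/7 + 140.515ms (3/7)
11. 1686.183ms @ 36/7 + 140.515ms (3/7)
12. 1826.698ms @ 39/7 + 140.515ms (3/7)
13. 1967.213ms @ 6 + 327.869ms (1)
14. 2295.082ms @ 7 + 327.869ms (1)
15. 2622.951ms @ 8 + 163.934ms (1/2)
16. 2786.885ms @ 17/2 + 163.934ms (1/2)

note 12 onset = 39/7b = 1826.698ms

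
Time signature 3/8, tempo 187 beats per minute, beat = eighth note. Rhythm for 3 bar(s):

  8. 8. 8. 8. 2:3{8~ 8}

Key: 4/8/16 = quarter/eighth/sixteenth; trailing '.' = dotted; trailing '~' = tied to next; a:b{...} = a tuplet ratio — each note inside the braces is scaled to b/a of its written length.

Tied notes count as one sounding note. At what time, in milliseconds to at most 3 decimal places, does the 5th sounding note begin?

note 5 onset = 6b = 1925.134ms

1. 0.0ms @ 0 + 481.283ms (3/2)
2. 481.283ms @ 3/2 + 481.283ms (3/2)
3. 962.567ms @ 3 + 481.283ms (3/2)
4. 1443.85ms @ 9/2 + 481.283ms (3/2)
5. 1925.134ms @ 6 + 962.567ms (3)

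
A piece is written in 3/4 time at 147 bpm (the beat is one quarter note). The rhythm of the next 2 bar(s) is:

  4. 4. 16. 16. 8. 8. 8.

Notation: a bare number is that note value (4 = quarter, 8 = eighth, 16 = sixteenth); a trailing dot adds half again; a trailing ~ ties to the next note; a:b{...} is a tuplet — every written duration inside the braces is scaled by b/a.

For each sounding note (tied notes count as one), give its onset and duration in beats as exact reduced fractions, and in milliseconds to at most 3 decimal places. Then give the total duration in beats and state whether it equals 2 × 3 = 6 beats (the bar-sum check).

1) 0.0ms=0b +612.245ms=3/2b
2) 612.245ms=3/2b +612.245ms=3/2b
3) 1224.49ms=3b +153.061ms=3/8b
4) 1377.551ms=27/8b +153.061ms=3/8b
5) 1530.612ms=15/4b +306.122ms=3/4b
6) 1836.735ms=9/2b +306.122ms=3/4b
7) 2142.857ms=21/4b +306.122ms=3/4b
Σ=6b of 6 (147bpm 3/4) — PASS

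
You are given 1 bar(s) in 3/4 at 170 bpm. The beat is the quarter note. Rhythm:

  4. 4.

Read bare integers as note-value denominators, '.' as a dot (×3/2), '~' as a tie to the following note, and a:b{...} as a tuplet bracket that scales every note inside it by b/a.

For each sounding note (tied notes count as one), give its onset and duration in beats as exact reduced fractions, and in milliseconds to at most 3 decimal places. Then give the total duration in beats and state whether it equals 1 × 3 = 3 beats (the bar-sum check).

1) 0.0ms=0b +529.412ms=3/2b
2) 529.412ms=3/2b +529.412ms=3/2b
Σ=3b of 3 (170bpm 3/4) — PASS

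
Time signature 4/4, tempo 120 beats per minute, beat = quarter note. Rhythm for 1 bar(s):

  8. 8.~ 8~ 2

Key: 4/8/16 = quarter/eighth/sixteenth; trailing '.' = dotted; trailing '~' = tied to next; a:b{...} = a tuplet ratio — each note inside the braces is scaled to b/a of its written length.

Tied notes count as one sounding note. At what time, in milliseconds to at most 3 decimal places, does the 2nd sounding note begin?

note 2 onset = 3/4b = 375.0ms

1. 0.0ms @ 0 + 375.0ms (3/4)
2. 375.0ms @ 3/4 + 1625.0ms (13/4)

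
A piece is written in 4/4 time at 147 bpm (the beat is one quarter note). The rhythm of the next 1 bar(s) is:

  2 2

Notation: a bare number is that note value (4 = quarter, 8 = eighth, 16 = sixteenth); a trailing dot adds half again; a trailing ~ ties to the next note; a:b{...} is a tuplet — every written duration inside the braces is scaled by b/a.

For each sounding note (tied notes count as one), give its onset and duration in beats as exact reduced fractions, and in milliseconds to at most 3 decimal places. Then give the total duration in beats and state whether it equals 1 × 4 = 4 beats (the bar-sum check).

1) 0.0ms=0b +816.327ms=2b
2) 816.327ms=2b +816.327ms=2b
Σ=4b of 4 (147bpm 4/4) — PASS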